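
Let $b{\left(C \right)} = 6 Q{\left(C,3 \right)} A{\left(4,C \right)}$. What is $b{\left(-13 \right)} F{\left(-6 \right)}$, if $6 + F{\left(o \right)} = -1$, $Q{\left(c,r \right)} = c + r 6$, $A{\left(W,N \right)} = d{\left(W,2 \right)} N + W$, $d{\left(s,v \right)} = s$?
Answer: $10080$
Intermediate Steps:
$A{\left(W,N \right)} = W + N W$ ($A{\left(W,N \right)} = W N + W = N W + W = W + N W$)
$Q{\left(c,r \right)} = c + 6 r$
$F{\left(o \right)} = -7$ ($F{\left(o \right)} = -6 - 1 = -7$)
$b{\left(C \right)} = \left(4 + 4 C\right) \left(108 + 6 C\right)$ ($b{\left(C \right)} = 6 \left(C + 6 \cdot 3\right) 4 \left(1 + C\right) = 6 \left(C + 18\right) \left(4 + 4 C\right) = 6 \left(18 + C\right) \left(4 + 4 C\right) = \left(108 + 6 C\right) \left(4 + 4 C\right) = \left(4 + 4 C\right) \left(108 + 6 C\right)$)
$b{\left(-13 \right)} F{\left(-6 \right)} = 24 \left(1 - 13\right) \left(18 - 13\right) \left(-7\right) = 24 \left(-12\right) 5 \left(-7\right) = \left(-1440\right) \left(-7\right) = 10080$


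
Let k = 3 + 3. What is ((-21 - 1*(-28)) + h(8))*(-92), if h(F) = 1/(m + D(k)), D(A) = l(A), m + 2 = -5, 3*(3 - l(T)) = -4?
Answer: -1219/2 ≈ -609.50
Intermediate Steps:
l(T) = 13/3 (l(T) = 3 - ⅓*(-4) = 3 + 4/3 = 13/3)
m = -7 (m = -2 - 5 = -7)
k = 6
D(A) = 13/3
h(F) = -3/8 (h(F) = 1/(-7 + 13/3) = 1/(-8/3) = -3/8)
((-21 - 1*(-28)) + h(8))*(-92) = ((-21 - 1*(-28)) - 3/8)*(-92) = ((-21 + 28) - 3/8)*(-92) = (7 - 3/8)*(-92) = (53/8)*(-92) = -1219/2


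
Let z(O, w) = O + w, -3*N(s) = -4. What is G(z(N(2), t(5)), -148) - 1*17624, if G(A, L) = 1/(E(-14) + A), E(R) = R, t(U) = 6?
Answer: -352483/20 ≈ -17624.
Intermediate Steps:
N(s) = 4/3 (N(s) = -1/3*(-4) = 4/3)
G(A, L) = 1/(-14 + A)
G(z(N(2), t(5)), -148) - 1*17624 = 1/(-14 + (4/3 + 6)) - 1*17624 = 1/(-14 + 22/3) - 17624 = 1/(-20/3) - 17624 = -3/20 - 17624 = -352483/20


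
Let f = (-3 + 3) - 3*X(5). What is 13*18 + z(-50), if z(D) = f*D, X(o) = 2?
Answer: 534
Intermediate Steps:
f = -6 (f = (-3 + 3) - 3*2 = 0 - 6 = -6)
z(D) = -6*D
13*18 + z(-50) = 13*18 - 6*(-50) = 234 + 300 = 534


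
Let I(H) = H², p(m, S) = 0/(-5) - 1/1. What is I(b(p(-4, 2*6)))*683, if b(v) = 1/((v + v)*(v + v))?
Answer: 683/16 ≈ 42.688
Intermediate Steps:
p(m, S) = -1 (p(m, S) = 0*(-⅕) - 1*1 = 0 - 1 = -1)
b(v) = 1/(4*v²) (b(v) = 1/((2*v)*(2*v)) = 1/(4*v²))
I(b(p(-4, 2*6)))*683 = ((¼)/(-1)²)²*683 = ((¼)*1)²*683 = (¼)²*683 = (1/16)*683 = 683/16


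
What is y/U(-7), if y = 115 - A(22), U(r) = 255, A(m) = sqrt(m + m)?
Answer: 23/51 - 2*sqrt(11)/255 ≈ 0.42497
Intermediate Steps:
A(m) = sqrt(2)*sqrt(m) (A(m) = sqrt(2*m) = sqrt(2)*sqrt(m))
y = 115 - 2*sqrt(11) (y = 115 - sqrt(2)*sqrt(22) = 115 - 2*sqrt(11) ≈ 108.37)
y/U(-7) = (115 - 2*sqrt(11))/255 = (115 - 2*sqrt(11))*(1/255) = 23/51 - 2*sqrt(11)/255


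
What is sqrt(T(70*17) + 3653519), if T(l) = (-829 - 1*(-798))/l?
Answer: sqrt(5173748219010)/1190 ≈ 1911.4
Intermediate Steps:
T(l) = -31/l (T(l) = (-829 + 798)/l = -31/l)
sqrt(T(70*17) + 3653519) = sqrt(-31/(70*17) + 3653519) = sqrt(-31/1190 + 3653519) = sqrt(4347687579/1190) = sqrt(5173748219010)/1190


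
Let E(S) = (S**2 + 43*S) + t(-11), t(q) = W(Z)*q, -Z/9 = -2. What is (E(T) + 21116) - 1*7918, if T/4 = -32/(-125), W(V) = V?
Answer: 203829384/15625 ≈ 13045.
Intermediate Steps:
Z = 18 (Z = -9*(-2) = 18)
T = 128/125 (T = 4*(-32/(-125)) = 4*(-32*(-1/125)) = 4*(32/125) = 128/125 ≈ 1.0240)
t(q) = 18*q
E(S) = -198 + S**2 + 43*S (E(S) = (S**2 + 43*S) + 18*(-11) = (S**2 + 43*S) - 198 = -198 + S**2 + 43*S)
(E(T) + 21116) - 1*7918 = ((-198 + (128/125)**2 + 43*(128/125)) + 21116) - 1*7918 = ((-198 + 16384/15625 + 5504/125) + 21116) - 7918 = (-2389366/15625 + 21116) - 7918 = 327548134/15625 - 7918 = 203829384/15625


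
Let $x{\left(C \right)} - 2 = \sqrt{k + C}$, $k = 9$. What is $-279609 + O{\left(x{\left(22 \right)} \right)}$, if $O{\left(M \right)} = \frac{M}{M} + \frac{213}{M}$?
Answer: $- \frac{2516614}{9} + \frac{71 \sqrt{31}}{9} \approx -2.7958 \cdot 10^{5}$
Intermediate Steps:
$x{\left(C \right)} = 2 + \sqrt{9 + C}$
$O{\left(M \right)} = 1 + \frac{213}{M}$
$-279609 + O{\left(x{\left(22 \right)} \right)} = -279609 + \frac{213 + \left(2 + \sqrt{9 + 22}\right)}{2 + \sqrt{9 + 22}} = -279609 + \frac{213 + \left(2 + \sqrt{31}\right)}{2 + \sqrt{31}} = -279609 + \frac{215 + \sqrt{31}}{2 + \sqrt{31}}$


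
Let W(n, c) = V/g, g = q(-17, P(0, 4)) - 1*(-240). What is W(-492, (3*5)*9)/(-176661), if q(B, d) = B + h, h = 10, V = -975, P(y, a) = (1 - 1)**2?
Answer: 325/13720671 ≈ 2.3687e-5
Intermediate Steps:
P(y, a) = 0 (P(y, a) = 0**2 = 0)
q(B, d) = 10 + B (q(B, d) = B + 10 = 10 + B)
g = 233 (g = (10 - 17) - 1*(-240) = -7 + 240 = 233)
W(n, c) = -975/233
W(-492, (3*5)*9)/(-176661) = -975/233/(-176661) = -975/233*(-1/176661) = 325/13720671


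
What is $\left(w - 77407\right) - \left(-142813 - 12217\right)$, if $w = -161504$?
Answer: $-83881$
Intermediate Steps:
$\left(w - 77407\right) - \left(-142813 - 12217\right) = \left(-161504 - 77407\right) - \left(-142813 - 12217\right) = \left(-161504 - 77407\right) - -155030 = -238911 + 155030 = -83881$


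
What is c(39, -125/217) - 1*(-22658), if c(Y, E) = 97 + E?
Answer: 4937710/217 ≈ 22754.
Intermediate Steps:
c(39, -125/217) - 1*(-22658) = (97 - 125/217) - 1*(-22658) = (97 - 125*1/217) + 22658 = (97 - 125/217) + 22658 = 20924/217 + 22658 = 4937710/217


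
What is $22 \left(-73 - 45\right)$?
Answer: $-2596$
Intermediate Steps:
$22 \left(-73 - 45\right) = 22 \left(-118\right) = -2596$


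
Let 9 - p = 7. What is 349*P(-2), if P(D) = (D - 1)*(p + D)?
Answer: 0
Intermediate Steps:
p = 2 (p = 9 - 1*7 = 9 - 7 = 2)
P(D) = (-1 + D)*(2 + D) (P(D) = (D - 1)*(2 + D) = (-1 + D)*(2 + D))
349*P(-2) = 349*(-2 - 2 + (-2)²) = 349*(-2 - 2 + 4) = 349*0 = 0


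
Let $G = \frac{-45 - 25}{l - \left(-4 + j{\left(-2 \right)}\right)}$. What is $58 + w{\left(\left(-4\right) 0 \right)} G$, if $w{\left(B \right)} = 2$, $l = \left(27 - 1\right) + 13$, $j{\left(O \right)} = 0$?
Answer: $\frac{2354}{43} \approx 54.744$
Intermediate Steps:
$l = 39$ ($l = 26 + 13 = 39$)
$G = - \frac{70}{43}$ ($G = \frac{-45 - 25}{39 + \left(4 - 0\right)} = - \frac{70}{39 + \left(4 + 0\right)} = - \frac{70}{39 + 4} = - \frac{70}{43} \approx -1.6279$)
$58 + w{\left(\left(-4\right) 0 \right)} G = 58 + 2 \left(- \frac{70}{43}\right) = 58 - \frac{140}{43} = \frac{2354}{43}$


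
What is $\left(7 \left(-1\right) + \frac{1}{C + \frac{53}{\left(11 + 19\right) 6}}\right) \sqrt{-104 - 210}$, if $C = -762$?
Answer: $- \frac{959929 i \sqrt{314}}{137107} \approx - 124.06 i$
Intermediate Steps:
$\left(7 \left(-1\right) + \frac{1}{C + \frac{53}{\left(11 + 19\right) 6}}\right) \sqrt{-104 - 210} = \left(7 \left(-1\right) + \frac{1}{-762 + \frac{53}{\left(11 + 19\right) 6}}\right) \sqrt{-104 - 210} = \left(-7 + \frac{1}{-762 + \frac{53}{30 \cdot 6}}\right) \sqrt{-314} = \left(-7 + \frac{1}{-762 + \frac{53}{180}}\right) i \sqrt{314} = \left(-7 + \frac{1}{- \frac{137107}{180}}\right) i \sqrt{314} = \left(-7 - \frac{180}{137107}\right) i \sqrt{314} = - \frac{959929 i \sqrt{314}}{137107}$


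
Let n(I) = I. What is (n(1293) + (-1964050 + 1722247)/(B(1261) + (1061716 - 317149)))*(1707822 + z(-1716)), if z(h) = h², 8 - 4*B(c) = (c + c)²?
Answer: 2543836649902821/422776 ≈ 6.0170e+9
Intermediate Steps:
B(c) = 2 - c² (B(c) = 2 - (c + c)²/4 = 2 - 4*c²/4 = 2 - c²)
(n(1293) + (-1964050 + 1722247)/(B(1261) + (1061716 - 317149)))*(1707822 + z(-1716)) = (1293 + (-1964050 + 1722247)/((2 - 1*1261²) + (1061716 - 317149)))*(1707822 + (-1716)²) = (1293 - 241803/((2 - 1*1590121) + 744567))*(1707822 + 2944656) = (1293 - 241803/((2 - 1590121) + 744567))*4652478 = (1293 - 241803/(-1590119 + 744567))*4652478 = (1293 - 241803/(-845552))*4652478 = (1293 - 241803*(-1/845552))*4652478 = (1293 + 241803/845552)*4652478 = (1093540539/845552)*4652478 = 2543836649902821/422776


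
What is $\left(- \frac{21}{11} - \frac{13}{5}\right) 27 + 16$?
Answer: $- \frac{5816}{55} \approx -105.75$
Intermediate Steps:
$\left(- \frac{21}{11} - \frac{13}{5}\right) 27 + 16 = \left(- \frac{248}{55}\right) 27 + 16 = - \frac{6696}{55} + 16 = - \frac{5816}{55}$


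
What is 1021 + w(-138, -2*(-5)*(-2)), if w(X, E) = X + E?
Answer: 863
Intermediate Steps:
w(X, E) = E + X
1021 + w(-138, -2*(-5)*(-2)) = 1021 + (-2*(-5)*(-2) - 138) = 1021 + (10*(-2) - 138) = 1021 + (-20 - 138) = 1021 - 158 = 863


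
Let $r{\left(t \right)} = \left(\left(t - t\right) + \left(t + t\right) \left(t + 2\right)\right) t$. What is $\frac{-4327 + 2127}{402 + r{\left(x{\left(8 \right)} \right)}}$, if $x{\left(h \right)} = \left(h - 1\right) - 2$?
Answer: $- \frac{275}{94} \approx -2.9255$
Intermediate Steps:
$x{\left(h \right)} = -3 + h$ ($x{\left(h \right)} = \left(-1 + h\right) - 2 = -3 + h$)
$r{\left(t \right)} = 2 t^{2} \left(2 + t\right)$ ($r{\left(t \right)} = \left(0 + 2 t \left(2 + t\right)\right) t = 2 t \left(2 + t\right) t = 2 t^{2} \left(2 + t\right)$)
$\frac{-4327 + 2127}{402 + r{\left(x{\left(8 \right)} \right)}} = \frac{-4327 + 2127}{402 + 2 \left(-3 + 8\right)^{2} \left(2 + \left(-3 + 8\right)\right)} = - \frac{2200}{402 + 2 \cdot 5^{2} \left(2 + 5\right)} = - \frac{2200}{402 + 2 \cdot 25 \cdot 7} = - \frac{2200}{402 + 350} = - \frac{2200}{752} = \left(-2200\right) \frac{1}{752} = - \frac{275}{94}$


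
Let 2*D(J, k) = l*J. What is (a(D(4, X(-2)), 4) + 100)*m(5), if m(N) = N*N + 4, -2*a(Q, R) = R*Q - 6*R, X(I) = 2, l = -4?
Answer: 3712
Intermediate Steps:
D(J, k) = -2*J (D(J, k) = (-4*J)/2 = -2*J)
a(Q, R) = 3*R - Q*R/2 (a(Q, R) = -(R*Q - 6*R)/2 = -(Q*R - 6*R)/2 = -(-6*R + Q*R)/2 = 3*R - Q*R/2)
m(N) = 4 + N² (m(N) = N² + 4 = 4 + N²)
(a(D(4, X(-2)), 4) + 100)*m(5) = ((½)*4*(6 - (-2)*4) + 100)*(4 + 5²) = ((½)*4*(6 - 1*(-8)) + 100)*(4 + 25) = ((½)*4*(6 + 8) + 100)*29 = ((½)*4*14 + 100)*29 = (28 + 100)*29 = 128*29 = 3712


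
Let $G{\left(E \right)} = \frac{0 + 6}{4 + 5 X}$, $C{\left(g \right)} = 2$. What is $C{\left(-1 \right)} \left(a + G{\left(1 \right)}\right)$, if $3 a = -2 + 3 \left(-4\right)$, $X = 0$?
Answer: $- \frac{19}{3} \approx -6.3333$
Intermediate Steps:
$G{\left(E \right)} = \frac{3}{2}$ ($G{\left(E \right)} = \frac{0 + 6}{4 + 5 \cdot 0} = \frac{6}{4 + 0} = \frac{6}{4} = 6 \cdot \frac{1}{4} = \frac{3}{2}$)
$a = - \frac{14}{3}$ ($a = \frac{-2 + 3 \left(-4\right)}{3} = \frac{-2 - 12}{3} = \frac{1}{3} \left(-14\right) = - \frac{14}{3} \approx -4.6667$)
$C{\left(-1 \right)} \left(a + G{\left(1 \right)}\right) = 2 \left(- \frac{14}{3} + \frac{3}{2}\right) = 2 \left(- \frac{19}{6}\right) = - \frac{19}{3}$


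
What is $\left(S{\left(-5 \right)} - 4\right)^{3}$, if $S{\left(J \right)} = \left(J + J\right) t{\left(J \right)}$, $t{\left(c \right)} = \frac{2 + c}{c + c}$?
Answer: $-343$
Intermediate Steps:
$t{\left(c \right)} = \frac{2 + c}{2 c}$
$S{\left(J \right)} = 2 + J$ ($S{\left(J \right)} = \left(J + J\right) \frac{2 + J}{2 J} = 2 J \frac{2 + J}{2 J} = 2 + J$)
$\left(S{\left(-5 \right)} - 4\right)^{3} = \left(\left(2 - 5\right) - 4\right)^{3} = \left(-3 - 4\right)^{3} = \left(-7\right)^{3} = -343$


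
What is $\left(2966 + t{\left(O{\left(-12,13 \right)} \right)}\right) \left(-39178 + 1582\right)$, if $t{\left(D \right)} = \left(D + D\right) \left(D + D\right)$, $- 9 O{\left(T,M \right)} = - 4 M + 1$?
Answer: $- \frac{349016200}{3} \approx -1.1634 \cdot 10^{8}$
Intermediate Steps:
$O{\left(T,M \right)} = - \frac{1}{9} + \frac{4 M}{9}$ ($O{\left(T,M \right)} = - \frac{- 4 M + 1}{9} = - \frac{1 - 4 M}{9} = - \frac{1}{9} + \frac{4 M}{9}$)
$t{\left(D \right)} = 4 D^{2}$ ($t{\left(D \right)} = 2 D 2 D = 4 D^{2}$)
$\left(2966 + t{\left(O{\left(-12,13 \right)} \right)}\right) \left(-39178 + 1582\right) = \left(2966 + 4 \left(- \frac{1}{9} + \frac{4}{9} \cdot 13\right)^{2}\right) \left(-39178 + 1582\right) = \left(2966 + 4 \left(- \frac{1}{9} + \frac{52}{9}\right)^{2}\right) \left(-37596\right) = \left(2966 + 4 \left(\frac{17}{3}\right)^{2}\right) \left(-37596\right) = \left(2966 + 4 \cdot \frac{289}{9}\right) \left(-37596\right) = \left(2966 + \frac{1156}{9}\right) \left(-37596\right) = \frac{27850}{9} \left(-37596\right) = - \frac{349016200}{3}$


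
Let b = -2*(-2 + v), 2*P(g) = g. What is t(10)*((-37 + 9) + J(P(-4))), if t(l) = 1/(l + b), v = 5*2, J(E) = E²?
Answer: 4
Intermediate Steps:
P(g) = g/2
v = 10
b = -16 (b = -2*(-2 + 10) = -2*8 = -16)
t(l) = 1/(-16 + l) (t(l) = 1/(l - 16) = 1/(-16 + l))
t(10)*((-37 + 9) + J(P(-4))) = ((-37 + 9) + ((½)*(-4))²)/(-16 + 10) = (-28 + (-2)²)/(-6) = -(-28 + 4)/6 = -⅙*(-24) = 4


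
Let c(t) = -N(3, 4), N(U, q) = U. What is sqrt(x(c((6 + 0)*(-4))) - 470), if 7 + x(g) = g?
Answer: 4*I*sqrt(30) ≈ 21.909*I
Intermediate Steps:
c(t) = -3 (c(t) = -1*3 = -3)
x(g) = -7 + g
sqrt(x(c((6 + 0)*(-4))) - 470) = sqrt((-7 - 3) - 470) = sqrt(-10 - 470) = sqrt(-480) = 4*I*sqrt(30)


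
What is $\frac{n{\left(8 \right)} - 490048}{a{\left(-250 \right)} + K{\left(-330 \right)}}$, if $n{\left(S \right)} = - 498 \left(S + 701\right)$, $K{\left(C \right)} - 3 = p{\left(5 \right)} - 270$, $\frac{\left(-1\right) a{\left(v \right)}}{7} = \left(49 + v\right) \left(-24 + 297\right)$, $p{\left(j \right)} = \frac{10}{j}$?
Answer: $- \frac{421565}{191923} \approx -2.1965$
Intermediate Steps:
$a{\left(v \right)} = -93639 - 1911 v$ ($a{\left(v \right)} = - 7 \left(49 + v\right) \left(-24 + 297\right) = - 7 \left(49 + v\right) 273 = - 7 \left(13377 + 273 v\right) = -93639 - 1911 v$)
$K{\left(C \right)} = -265$ ($K{\left(C \right)} = 3 - \left(270 - \frac{10}{5}\right) = 3 + \left(10 \cdot \frac{1}{5} - 270\right) = 3 + \left(2 - 270\right) = 3 - 268 = -265$)
$n{\left(S \right)} = -349098 - 498 S$ ($n{\left(S \right)} = - 498 \left(701 + S\right) = -349098 - 498 S$)
$\frac{n{\left(8 \right)} - 490048}{a{\left(-250 \right)} + K{\left(-330 \right)}} = \frac{\left(-349098 - 3984\right) - 490048}{\left(-93639 - -477750\right) - 265} = \frac{\left(-349098 - 3984\right) - 490048}{\left(-93639 + 477750\right) - 265} = \frac{-353082 - 490048}{384111 - 265} = - \frac{843130}{383846} = \left(-843130\right) \frac{1}{383846} = - \frac{421565}{191923}$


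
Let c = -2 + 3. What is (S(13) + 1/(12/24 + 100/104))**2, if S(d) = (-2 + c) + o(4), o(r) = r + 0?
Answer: 4900/361 ≈ 13.573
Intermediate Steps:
c = 1
o(r) = r
S(d) = 3 (S(d) = (-2 + 1) + 4 = -1 + 4 = 3)
(S(13) + 1/(12/24 + 100/104))**2 = (3 + 1/(12/24 + 100/104))**2 = (3 + 1/(12*(1/24) + 100*(1/104)))**2 = (3 + 1/(1/2 + 25/26))**2 = (3 + 1/(19/13))**2 = (3 + 13/19)**2 = (70/19)**2 = 4900/361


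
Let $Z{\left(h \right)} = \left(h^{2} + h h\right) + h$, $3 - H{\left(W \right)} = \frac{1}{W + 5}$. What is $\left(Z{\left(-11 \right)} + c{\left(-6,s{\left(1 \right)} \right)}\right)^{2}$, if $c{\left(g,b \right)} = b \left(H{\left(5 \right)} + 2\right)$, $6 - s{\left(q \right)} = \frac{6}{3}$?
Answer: $\frac{1570009}{25} \approx 62800.0$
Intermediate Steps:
$s{\left(q \right)} = 4$ ($s{\left(q \right)} = 6 - \frac{6}{3} = 6 - 6 \cdot \frac{1}{3} = 6 - 2 = 4$)
$H{\left(W \right)} = 3 - \frac{1}{5 + W}$ ($H{\left(W \right)} = 3 - \frac{1}{W + 5} = 3 - \frac{1}{5 + W}$)
$Z{\left(h \right)} = h + 2 h^{2}$ ($Z{\left(h \right)} = \left(h^{2} + h^{2}\right) + h = 2 h^{2} + h = h + 2 h^{2}$)
$c{\left(g,b \right)} = \frac{49 b}{10}$ ($c{\left(g,b \right)} = b \left(\frac{14 + 3 \cdot 5}{5 + 5} + 2\right) = b \left(\frac{14 + 15}{10} + 2\right) = b \left(\frac{1}{10} \cdot 29 + 2\right) = b \left(\frac{29}{10} + 2\right) = b \frac{49}{10} = \frac{49 b}{10}$)
$\left(Z{\left(-11 \right)} + c{\left(-6,s{\left(1 \right)} \right)}\right)^{2} = \left(- 11 \left(1 + 2 \left(-11\right)\right) + \frac{49}{10} \cdot 4\right)^{2} = \left(- 11 \left(1 - 22\right) + \frac{98}{5}\right)^{2} = \left(\left(-11\right) \left(-21\right) + \frac{98}{5}\right)^{2} = \left(231 + \frac{98}{5}\right)^{2} = \left(\frac{1253}{5}\right)^{2} = \frac{1570009}{25}$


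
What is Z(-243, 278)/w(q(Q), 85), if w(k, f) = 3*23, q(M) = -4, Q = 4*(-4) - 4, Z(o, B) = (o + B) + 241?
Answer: 4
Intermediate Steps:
Z(o, B) = 241 + B + o (Z(o, B) = (B + o) + 241 = 241 + B + o)
Q = -20 (Q = -16 - 4 = -20)
w(k, f) = 69
Z(-243, 278)/w(q(Q), 85) = (241 + 278 - 243)/69 = 276*(1/69) = 4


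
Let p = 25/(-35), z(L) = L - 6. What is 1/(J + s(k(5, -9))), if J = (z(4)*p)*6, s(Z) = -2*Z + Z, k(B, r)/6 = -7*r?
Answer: -7/2586 ≈ -0.0027069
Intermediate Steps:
k(B, r) = -42*r (k(B, r) = 6*(-7*r) = -42*r)
s(Z) = -Z
z(L) = -6 + L
p = -5/7 (p = 25*(-1/35) = -5/7 ≈ -0.71429)
J = 60/7 (J = ((-6 + 4)*(-5/7))*6 = -2*(-5/7)*6 = (10/7)*6 = 60/7 ≈ 8.5714)
1/(J + s(k(5, -9))) = 1/(60/7 - (-42)*(-9)) = 1/(60/7 - 1*378) = 1/(60/7 - 378) = 1/(-2586/7) = -7/2586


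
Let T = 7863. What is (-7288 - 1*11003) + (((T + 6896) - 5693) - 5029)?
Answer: -14254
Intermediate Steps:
(-7288 - 1*11003) + (((T + 6896) - 5693) - 5029) = (-7288 - 1*11003) + (((7863 + 6896) - 5693) - 5029) = (-7288 - 11003) + ((14759 - 5693) - 5029) = -18291 + (9066 - 5029) = -18291 + 4037 = -14254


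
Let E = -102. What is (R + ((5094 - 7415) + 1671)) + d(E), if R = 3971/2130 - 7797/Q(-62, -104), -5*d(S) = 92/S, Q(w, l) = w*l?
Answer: -75784138949/116741040 ≈ -649.16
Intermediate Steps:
Q(w, l) = l*w
d(S) = -92/(5*S)
R = 4498699/6867120 (R = 3971/2130 - 7797/((-104*(-62))) = 3971*(1/2130) - 7797/6448 = 3971/2130 - 7797*1/6448 = 3971/2130 - 7797/6448 = 4498699/6867120 ≈ 0.65511)
(R + ((5094 - 7415) + 1671)) + d(E) = (4498699/6867120 + ((5094 - 7415) + 1671)) - 92/5/(-102) = (4498699/6867120 + (-2321 + 1671)) - 92/5*(-1/102) = (4498699/6867120 - 650) + 46/255 = -4459129301/6867120 + 46/255 = -75784138949/116741040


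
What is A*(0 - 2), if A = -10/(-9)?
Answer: -20/9 ≈ -2.2222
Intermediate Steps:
A = 10/9 (A = -10*(-1/9) = 10/9 ≈ 1.1111)
A*(0 - 2) = 10*(0 - 2)/9 = (10/9)*(-2) = -20/9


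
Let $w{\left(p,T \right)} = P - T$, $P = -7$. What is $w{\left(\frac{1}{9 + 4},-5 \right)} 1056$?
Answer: $-2112$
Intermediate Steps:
$w{\left(p,T \right)} = -7 - T$
$w{\left(\frac{1}{9 + 4},-5 \right)} 1056 = \left(-7 - -5\right) 1056 = \left(-7 + 5\right) 1056 = \left(-2\right) 1056 = -2112$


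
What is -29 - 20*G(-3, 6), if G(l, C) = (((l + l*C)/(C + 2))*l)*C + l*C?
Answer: -614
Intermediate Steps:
G(l, C) = C*l + C*l*(l + C*l)/(2 + C) (G(l, C) = (((l + C*l)/(2 + C))*l)*C + C*l = (l*(l + C*l)/(2 + C))*C + C*l = C*l*(l + C*l)/(2 + C) + C*l = C*l + C*l*(l + C*l)/(2 + C))
-29 - 20*G(-3, 6) = -29 - 120*(-3)*(2 + 6 - 3 + 6*(-3))/(2 + 6) = -29 - 120*(-3)*(2 + 6 - 3 - 18)/8 = -29 - 120*(-3)*(-13)/8 = -29 - 20*117/4 = -29 - 585 = -614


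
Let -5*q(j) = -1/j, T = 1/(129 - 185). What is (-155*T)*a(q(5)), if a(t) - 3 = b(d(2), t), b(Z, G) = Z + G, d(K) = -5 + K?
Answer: 31/280 ≈ 0.11071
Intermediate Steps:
T = -1/56 (T = 1/(-56) = -1/56 ≈ -0.017857)
q(j) = 1/(5*j) (q(j) = -(-1)/(5*j) = 1/(5*j))
b(Z, G) = G + Z
a(t) = t (a(t) = 3 + (t + (-5 + 2)) = 3 + (t - 3) = 3 + (-3 + t) = t)
(-155*T)*a(q(5)) = (-155*(-1/56))*((1/5)/5) = 155*((1/5)*(1/5))/56 = (155/56)*(1/25) = 31/280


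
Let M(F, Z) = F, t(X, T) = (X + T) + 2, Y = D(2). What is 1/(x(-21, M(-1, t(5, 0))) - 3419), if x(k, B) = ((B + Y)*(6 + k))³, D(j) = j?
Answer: -1/6794 ≈ -0.00014719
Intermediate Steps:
Y = 2
t(X, T) = 2 + T + X (t(X, T) = (T + X) + 2 = 2 + T + X)
x(k, B) = (2 + B)³*(6 + k)³ (x(k, B) = ((B + 2)*(6 + k))³ = ((2 + B)*(6 + k))³ = (2 + B)³*(6 + k)³)
1/(x(-21, M(-1, t(5, 0))) - 3419) = 1/((2 - 1)³*(6 - 21)³ - 3419) = 1/(1³*(-15)³ - 3419) = 1/(1*(-3375) - 3419) = 1/(-3375 - 3419) = 1/(-6794) = -1/6794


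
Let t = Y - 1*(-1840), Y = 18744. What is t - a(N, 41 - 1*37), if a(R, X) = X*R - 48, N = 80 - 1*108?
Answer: 20744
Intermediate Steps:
N = -28 (N = 80 - 108 = -28)
t = 20584 (t = 18744 - 1*(-1840) = 18744 + 1840 = 20584)
a(R, X) = -48 + R*X (a(R, X) = R*X - 48 = -48 + R*X)
t - a(N, 41 - 1*37) = 20584 - (-48 - 28*(41 - 1*37)) = 20584 - (-48 - 28*(41 - 37)) = 20584 - (-48 - 28*4) = 20584 - (-48 - 112) = 20584 - 1*(-160) = 20584 + 160 = 20744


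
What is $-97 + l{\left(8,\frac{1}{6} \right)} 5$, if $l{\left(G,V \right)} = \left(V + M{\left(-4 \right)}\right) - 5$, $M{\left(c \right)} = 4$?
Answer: $- \frac{607}{6} \approx -101.17$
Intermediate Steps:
$l{\left(G,V \right)} = -1 + V$ ($l{\left(G,V \right)} = \left(V + 4\right) - 5 = \left(4 + V\right) - 5 = -1 + V$)
$-97 + l{\left(8,\frac{1}{6} \right)} 5 = -97 + \left(-1 + \frac{1}{6}\right) 5 = -97 - \frac{25}{6} = - \frac{607}{6}$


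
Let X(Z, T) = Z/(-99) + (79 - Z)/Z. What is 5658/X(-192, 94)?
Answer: 11949696/1115 ≈ 10717.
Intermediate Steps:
X(Z, T) = -Z/99 + (79 - Z)/Z (X(Z, T) = Z*(-1/99) + (79 - Z)/Z = -Z/99 + (79 - Z)/Z)
5658/X(-192, 94) = 5658/(-1 + 79/(-192) - 1/99*(-192)) = 5658/(-1 + 79*(-1/192) + 64/33) = 5658/(-1 - 79/192 + 64/33) = 5658/(1115/2112) = 5658*(2112/1115) = 11949696/1115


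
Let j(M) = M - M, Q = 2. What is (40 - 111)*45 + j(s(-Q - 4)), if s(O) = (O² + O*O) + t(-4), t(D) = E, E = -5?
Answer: -3195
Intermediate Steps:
t(D) = -5
s(O) = -5 + 2*O² (s(O) = (O² + O*O) - 5 = (O² + O²) - 5 = 2*O² - 5 = -5 + 2*O²)
j(M) = 0
(40 - 111)*45 + j(s(-Q - 4)) = (40 - 111)*45 + 0 = -71*45 + 0 = -3195 + 0 = -3195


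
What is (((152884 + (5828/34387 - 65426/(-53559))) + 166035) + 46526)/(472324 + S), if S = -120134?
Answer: 673054799823899/648640062549270 ≈ 1.0376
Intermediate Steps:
(((152884 + (5828/34387 - 65426/(-53559))) + 166035) + 46526)/(472324 + S) = (((152884 + (5828/34387 - 65426/(-53559))) + 166035) + 46526)/(472324 - 120134) = (((152884 + (5828*(1/34387) - 65426*(-1/53559))) + 166035) + 46526)/352190 = (((152884 + (5828/34387 + 65426/53559)) + 166035) + 46526)*(1/352190) = (((152884 + 2561945714/1841733333) + 166035) + 46526)*(1/352190) = ((281574120828086/1841733333 + 166035) + 46526)*(1/352190) = (587366314772741/1841733333 + 46526)*(1/352190) = (673054799823899/1841733333)*(1/352190) = 673054799823899/648640062549270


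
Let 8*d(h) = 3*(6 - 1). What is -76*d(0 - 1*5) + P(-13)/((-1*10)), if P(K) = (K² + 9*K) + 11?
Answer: -744/5 ≈ -148.80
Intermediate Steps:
P(K) = 11 + K² + 9*K
d(h) = 15/8 (d(h) = (3*(6 - 1))/8 = (3*5)/8 = (⅛)*15 = 15/8)
-76*d(0 - 1*5) + P(-13)/((-1*10)) = -76*15/8 + (11 + (-13)² + 9*(-13))/((-1*10)) = -285/2 + (11 + 169 - 117)/(-10) = -285/2 + 63*(-⅒) = -285/2 - 63/10 = -744/5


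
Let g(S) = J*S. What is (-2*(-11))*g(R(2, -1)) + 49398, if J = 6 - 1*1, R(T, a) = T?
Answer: 49618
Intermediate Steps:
J = 5 (J = 6 - 1 = 5)
g(S) = 5*S
(-2*(-11))*g(R(2, -1)) + 49398 = (-2*(-11))*(5*2) + 49398 = 22*10 + 49398 = 220 + 49398 = 49618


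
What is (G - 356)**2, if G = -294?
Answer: 422500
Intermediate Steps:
(G - 356)**2 = (-294 - 356)**2 = (-650)**2 = 422500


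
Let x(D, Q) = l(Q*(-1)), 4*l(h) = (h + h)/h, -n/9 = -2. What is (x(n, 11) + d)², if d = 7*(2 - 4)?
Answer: 729/4 ≈ 182.25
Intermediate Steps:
n = 18 (n = -9*(-2) = 18)
d = -14 (d = 7*(-2) = -14)
l(h) = ½ (l(h) = ((h + h)/h)/4 = ((2*h)/h)/4 = (¼)*2 = ½)
x(D, Q) = ½
(x(n, 11) + d)² = (½ - 14)² = (-27/2)² = 729/4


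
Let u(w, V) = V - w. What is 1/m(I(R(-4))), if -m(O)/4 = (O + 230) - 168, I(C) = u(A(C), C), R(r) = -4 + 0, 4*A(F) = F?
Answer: -1/236 ≈ -0.0042373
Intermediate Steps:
A(F) = F/4
R(r) = -4
I(C) = 3*C/4 (I(C) = C - C/4 = 3*C/4)
m(O) = -248 - 4*O (m(O) = -4*((O + 230) - 168) = -4*((230 + O) - 168) = -4*(62 + O) = -248 - 4*O)
1/m(I(R(-4))) = 1/(-248 - 3*(-4)) = 1/(-248 - 4*(-3)) = 1/(-248 + 12) = 1/(-236) = -1/236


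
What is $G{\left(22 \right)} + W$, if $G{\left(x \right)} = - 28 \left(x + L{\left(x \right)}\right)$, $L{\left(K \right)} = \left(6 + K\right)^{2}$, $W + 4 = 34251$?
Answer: $11679$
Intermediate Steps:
$W = 34247$ ($W = -4 + 34251 = 34247$)
$G{\left(x \right)} = - 28 x - 28 \left(6 + x\right)^{2}$ ($G{\left(x \right)} = - 28 \left(x + \left(6 + x\right)^{2}\right) = - 28 x - 28 \left(6 + x\right)^{2}$)
$G{\left(22 \right)} + W = \left(\left(-28\right) 22 - 28 \left(6 + 22\right)^{2}\right) + 34247 = \left(-616 - 28 \cdot 28^{2}\right) + 34247 = \left(-616 - 21952\right) + 34247 = -22568 + 34247 = 11679$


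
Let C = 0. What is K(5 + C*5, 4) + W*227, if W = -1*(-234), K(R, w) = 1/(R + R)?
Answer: 531181/10 ≈ 53118.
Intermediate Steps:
K(R, w) = 1/(2*R)
W = 234
K(5 + C*5, 4) + W*227 = 1/(2*(5 + 0*5)) + 234*227 = 1/(2*(5 + 0)) + 53118 = (1/2)/5 + 53118 = (1/2)*(1/5) + 53118 = 1/10 + 53118 = 531181/10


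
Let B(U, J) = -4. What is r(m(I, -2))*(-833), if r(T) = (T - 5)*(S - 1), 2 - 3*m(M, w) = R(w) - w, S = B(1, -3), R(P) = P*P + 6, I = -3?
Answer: -104125/3 ≈ -34708.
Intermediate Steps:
R(P) = 6 + P² (R(P) = P² + 6 = 6 + P²)
S = -4
m(M, w) = -4/3 - w²/3 + w/3 (m(M, w) = ⅔ - ((6 + w²) - w)/3 = ⅔ - (6 + w² - w)/3 = ⅔ + (-2 - w²/3 + w/3) = -4/3 - w²/3 + w/3)
r(T) = 25 - 5*T (r(T) = (T - 5)*(-4 - 1) = (-5 + T)*(-5) = 25 - 5*T)
r(m(I, -2))*(-833) = (25 - 5*(-4/3 - ⅓*(-2)² + (⅓)*(-2)))*(-833) = (25 - 5*(-4/3 - ⅓*4 - ⅔))*(-833) = (25 - 5*(-4/3 - 4/3 - ⅔))*(-833) = (25 - 5*(-10/3))*(-833) = (25 + 50/3)*(-833) = (125/3)*(-833) = -104125/3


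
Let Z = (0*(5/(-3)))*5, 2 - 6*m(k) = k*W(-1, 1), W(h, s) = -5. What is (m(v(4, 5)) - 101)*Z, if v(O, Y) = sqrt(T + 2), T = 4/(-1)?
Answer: 0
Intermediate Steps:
T = -4 (T = 4*(-1) = -4)
v(O, Y) = I*sqrt(2) (v(O, Y) = sqrt(-4 + 2) = sqrt(-2) = I*sqrt(2))
m(k) = 1/3 + 5*k/6 (m(k) = 1/3 - k*(-5)/6 = 1/3 - (-5)*k/6 = 1/3 + 5*k/6)
Z = 0 (Z = (0*(5*(-1/3)))*5 = (0*(-5/3))*5 = 0*5 = 0)
(m(v(4, 5)) - 101)*Z = ((1/3 + 5*(I*sqrt(2))/6) - 101)*0 = ((1/3 + 5*I*sqrt(2)/6) - 101)*0 = (-302/3 + 5*I*sqrt(2)/6)*0 = 0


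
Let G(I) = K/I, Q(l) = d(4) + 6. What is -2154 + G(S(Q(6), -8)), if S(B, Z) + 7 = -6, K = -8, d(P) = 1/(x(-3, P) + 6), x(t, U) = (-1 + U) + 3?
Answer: -27994/13 ≈ -2153.4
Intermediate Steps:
x(t, U) = 2 + U
d(P) = 1/(8 + P) (d(P) = 1/((2 + P) + 6) = 1/(8 + P))
Q(l) = 73/12 (Q(l) = 1/(8 + 4) + 6 = 1/12 + 6 = 73/12)
S(B, Z) = -13 (S(B, Z) = -7 - 6 = -13)
G(I) = -8/I
-2154 + G(S(Q(6), -8)) = -2154 - 8/(-13) = -2154 - 8*(-1/13) = -2154 + 8/13 = -27994/13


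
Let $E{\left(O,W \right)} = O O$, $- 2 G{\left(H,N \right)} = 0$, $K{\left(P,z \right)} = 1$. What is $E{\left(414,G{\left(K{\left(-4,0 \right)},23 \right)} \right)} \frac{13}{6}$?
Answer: $371358$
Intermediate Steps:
$G{\left(H,N \right)} = 0$ ($G{\left(H,N \right)} = \left(- \frac{1}{2}\right) 0 = 0$)
$E{\left(O,W \right)} = O^{2}$
$E{\left(414,G{\left(K{\left(-4,0 \right)},23 \right)} \right)} \frac{13}{6} = 414^{2} \cdot \frac{13}{6} = 171396 \cdot 13 \cdot \frac{1}{6} = 171396 \cdot \frac{13}{6} = 371358$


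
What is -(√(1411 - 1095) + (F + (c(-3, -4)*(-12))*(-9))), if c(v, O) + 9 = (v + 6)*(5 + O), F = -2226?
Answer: 2874 - 2*√79 ≈ 2856.2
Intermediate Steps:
c(v, O) = -9 + (5 + O)*(6 + v) (c(v, O) = -9 + (v + 6)*(5 + O) = -9 + (6 + v)*(5 + O) = -9 + (5 + O)*(6 + v))
-(√(1411 - 1095) + (F + (c(-3, -4)*(-12))*(-9))) = -(√(1411 - 1095) + (-2226 + ((21 + 5*(-3) + 6*(-4) - 4*(-3))*(-12))*(-9))) = -(√316 + (-2226 + ((21 - 15 - 24 + 12)*(-12))*(-9))) = -(2*√79 + (-2226 - 6*(-12)*(-9))) = -(2*√79 + (-2226 + 72*(-9))) = -(2*√79 + (-2226 - 648)) = -(2*√79 - 2874) = -(-2874 + 2*√79) = 2874 - 2*√79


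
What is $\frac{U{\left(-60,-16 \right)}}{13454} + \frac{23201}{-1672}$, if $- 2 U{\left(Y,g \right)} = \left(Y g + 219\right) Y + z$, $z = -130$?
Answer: $- \frac{126449467}{11247544} \approx -11.242$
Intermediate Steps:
$U{\left(Y,g \right)} = 65 - \frac{Y \left(219 + Y g\right)}{2}$ ($U{\left(Y,g \right)} = - \frac{\left(Y g + 219\right) Y - 130}{2} = - \frac{\left(219 + Y g\right) Y - 130}{2} = - \frac{Y \left(219 + Y g\right) - 130}{2} = - \frac{-130 + Y \left(219 + Y g\right)}{2} = 65 - \frac{Y \left(219 + Y g\right)}{2}$)
$\frac{U{\left(-60,-16 \right)}}{13454} + \frac{23201}{-1672} = \frac{65 - -6570 - - 8 \left(-60\right)^{2}}{13454} + \frac{23201}{-1672} = \left(65 + 6570 - \left(-8\right) 3600\right) \frac{1}{13454} + 23201 \left(- \frac{1}{1672}\right) = \left(65 + 6570 + 28800\right) \frac{1}{13454} - \frac{23201}{1672} = 35435 \cdot \frac{1}{13454} - \frac{23201}{1672} = \frac{35435}{13454} - \frac{23201}{1672} = - \frac{126449467}{11247544}$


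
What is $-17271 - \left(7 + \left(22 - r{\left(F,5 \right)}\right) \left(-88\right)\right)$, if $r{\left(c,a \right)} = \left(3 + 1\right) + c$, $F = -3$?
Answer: $-15430$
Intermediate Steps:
$r{\left(c,a \right)} = 4 + c$
$-17271 - \left(7 + \left(22 - r{\left(F,5 \right)}\right) \left(-88\right)\right) = -17271 - \left(7 + \left(22 - \left(4 - 3\right)\right) \left(-88\right)\right) = -17271 - \left(7 + \left(22 - 1\right) \left(-88\right)\right) = -17271 - \left(7 + 21 \left(-88\right)\right) = -17271 - \left(7 - 1848\right) = -17271 - -1841 = -17271 + 1841 = -15430$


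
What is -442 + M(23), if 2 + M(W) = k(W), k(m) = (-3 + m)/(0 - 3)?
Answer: -1352/3 ≈ -450.67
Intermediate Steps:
k(m) = 1 - m/3 (k(m) = (-3 + m)/(-3) = (-3 + m)*(-1/3) = 1 - m/3)
M(W) = -1 - W/3 (M(W) = -2 + (1 - W/3) = -1 - W/3)
-442 + M(23) = -442 + (-1 - 1/3*23) = -442 + (-1 - 23/3) = -442 - 26/3 = -1352/3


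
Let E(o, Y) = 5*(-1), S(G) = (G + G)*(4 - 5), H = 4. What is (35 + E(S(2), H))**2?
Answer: 900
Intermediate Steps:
S(G) = -2*G (S(G) = (2*G)*(-1) = -2*G)
E(o, Y) = -5
(35 + E(S(2), H))**2 = (35 - 5)**2 = 30**2 = 900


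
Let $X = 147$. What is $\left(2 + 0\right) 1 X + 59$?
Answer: $353$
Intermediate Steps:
$\left(2 + 0\right) 1 X + 59 = \left(2 + 0\right) 1 \cdot 147 + 59 = 2 \cdot 1 \cdot 147 + 59 = 2 \cdot 147 + 59 = 294 + 59 = 353$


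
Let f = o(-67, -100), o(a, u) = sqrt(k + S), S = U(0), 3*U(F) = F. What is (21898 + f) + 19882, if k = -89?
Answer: 41780 + I*sqrt(89) ≈ 41780.0 + 9.434*I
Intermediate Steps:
U(F) = F/3
S = 0 (S = (1/3)*0 = 0)
o(a, u) = I*sqrt(89) (o(a, u) = sqrt(-89 + 0) = sqrt(-89) = I*sqrt(89))
f = I*sqrt(89) ≈ 9.434*I
(21898 + f) + 19882 = (21898 + I*sqrt(89)) + 19882 = 41780 + I*sqrt(89)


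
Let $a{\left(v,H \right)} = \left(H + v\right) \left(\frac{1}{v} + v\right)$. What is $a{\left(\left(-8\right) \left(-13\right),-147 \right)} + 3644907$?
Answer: $\frac{378605197}{104} \approx 3.6404 \cdot 10^{6}$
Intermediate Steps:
$a{\left(v,H \right)} = \left(H + v\right) \left(v + \frac{1}{v}\right)$
$a{\left(\left(-8\right) \left(-13\right),-147 \right)} + 3644907 = \left(1 + \left(\left(-8\right) \left(-13\right)\right)^{2} - 147 \left(\left(-8\right) \left(-13\right)\right) - \frac{147}{\left(-8\right) \left(-13\right)}\right) + 3644907 = \left(1 + 104^{2} - 15288 - \frac{147}{104}\right) + 3644907 = \left(1 + 10816 - 15288 - \frac{147}{104}\right) + 3644907 = - \frac{465131}{104} + 3644907 = \frac{378605197}{104}$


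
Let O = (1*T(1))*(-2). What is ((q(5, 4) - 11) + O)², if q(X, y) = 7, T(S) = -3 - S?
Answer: 16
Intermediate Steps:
O = 8 (O = (1*(-3 - 1*1))*(-2) = (1*(-3 - 1))*(-2) = (1*(-4))*(-2) = -4*(-2) = 8)
((q(5, 4) - 11) + O)² = ((7 - 11) + 8)² = (-4 + 8)² = 4² = 16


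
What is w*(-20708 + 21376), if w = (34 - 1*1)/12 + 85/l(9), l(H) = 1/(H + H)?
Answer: 1023877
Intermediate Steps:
l(H) = 1/(2*H)
w = 6131/4 (w = (34 - 1*1)/12 + 85/(((½)/9)) = (34 - 1)*(1/12) + 85/(((½)*(⅑))) = 33*(1/12) + 85/(1/18) = 11/4 + 85*18 = 11/4 + 1530 = 6131/4 ≈ 1532.8)
w*(-20708 + 21376) = 6131*(-20708 + 21376)/4 = (6131/4)*668 = 1023877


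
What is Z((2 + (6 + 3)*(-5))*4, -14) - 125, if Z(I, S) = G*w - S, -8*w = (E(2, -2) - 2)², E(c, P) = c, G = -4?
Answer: -111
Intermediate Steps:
w = 0 (w = -(2 - 2)²/8 = -⅛*0² = -⅛*0 = 0)
Z(I, S) = -S (Z(I, S) = -4*0 - S = 0 - S = -S)
Z((2 + (6 + 3)*(-5))*4, -14) - 125 = -1*(-14) - 125 = 14 - 125 = -111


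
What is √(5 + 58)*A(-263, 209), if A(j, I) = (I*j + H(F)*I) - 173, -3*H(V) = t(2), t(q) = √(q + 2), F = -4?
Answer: -165838*√7 ≈ -4.3877e+5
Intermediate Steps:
t(q) = √(2 + q)
H(V) = -⅔ (H(V) = -√(2 + 2)/3 = -√4/3 = -⅓*2 = -⅔)
A(j, I) = -173 - 2*I/3 + I*j (A(j, I) = (I*j - 2*I/3) - 173 = (-2*I/3 + I*j) - 173 = -173 - 2*I/3 + I*j)
√(5 + 58)*A(-263, 209) = √(5 + 58)*(-173 - ⅔*209 + 209*(-263)) = √63*(-173 - 418/3 - 54967) = (3*√7)*(-165838/3) = -165838*√7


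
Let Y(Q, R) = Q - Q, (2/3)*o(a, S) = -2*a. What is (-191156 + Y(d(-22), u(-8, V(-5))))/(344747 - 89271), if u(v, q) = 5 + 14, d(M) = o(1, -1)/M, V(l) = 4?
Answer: -47789/63869 ≈ -0.74823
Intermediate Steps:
o(a, S) = -3*a (o(a, S) = 3*(-2*a)/2 = -3*a)
d(M) = -3/M (d(M) = (-3*1)/M = -3/M)
u(v, q) = 19
Y(Q, R) = 0
(-191156 + Y(d(-22), u(-8, V(-5))))/(344747 - 89271) = (-191156 + 0)/(344747 - 89271) = -191156/255476 = -191156*1/255476 = -47789/63869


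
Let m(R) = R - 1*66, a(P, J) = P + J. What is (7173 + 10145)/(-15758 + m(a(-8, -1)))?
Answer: -17318/15833 ≈ -1.0938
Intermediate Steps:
a(P, J) = J + P
m(R) = -66 + R (m(R) = R - 66 = -66 + R)
(7173 + 10145)/(-15758 + m(a(-8, -1))) = (7173 + 10145)/(-15758 + (-66 + (-1 - 8))) = 17318/(-15758 + (-66 - 9)) = 17318/(-15758 - 75) = 17318/(-15833) = 17318*(-1/15833) = -17318/15833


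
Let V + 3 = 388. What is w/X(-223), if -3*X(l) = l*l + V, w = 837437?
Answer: -2512311/50114 ≈ -50.132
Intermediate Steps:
V = 385 (V = -3 + 388 = 385)
X(l) = -385/3 - l²/3 (X(l) = -(l*l + 385)/3 = -(l² + 385)/3 = -(385 + l²)/3 = -385/3 - l²/3)
w/X(-223) = 837437/(-385/3 - ⅓*(-223)²) = 837437/(-385/3 - ⅓*49729) = 837437/(-385/3 - 49729/3) = 837437/(-50114/3) = 837437*(-3/50114) = -2512311/50114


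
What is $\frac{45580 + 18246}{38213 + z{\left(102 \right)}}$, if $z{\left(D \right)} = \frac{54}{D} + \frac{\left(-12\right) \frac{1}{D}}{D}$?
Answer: $\frac{55337142}{33131129} \approx 1.6702$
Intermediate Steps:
$z{\left(D \right)} = - \frac{12}{D^{2}} + \frac{54}{D}$ ($z{\left(D \right)} = \frac{54}{D} - \frac{12}{D^{2}} = - \frac{12}{D^{2}} + \frac{54}{D}$)
$\frac{45580 + 18246}{38213 + z{\left(102 \right)}} = \frac{45580 + 18246}{38213 + \frac{6 \left(-2 + 9 \cdot 102\right)}{10404}} = \frac{63826}{38213 + 6 \cdot \frac{1}{10404} \left(-2 + 918\right)} = \frac{63826}{38213 + 6 \cdot \frac{1}{10404} \cdot 916} = \frac{63826}{38213 + \frac{458}{867}} = \frac{63826}{\frac{33131129}{867}} = 63826 \cdot \frac{867}{33131129} = \frac{55337142}{33131129}$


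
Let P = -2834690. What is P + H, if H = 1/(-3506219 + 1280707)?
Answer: -6308636611281/2225512 ≈ -2.8347e+6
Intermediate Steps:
H = -1/2225512 (H = 1/(-2225512) = -1/2225512 ≈ -4.4933e-7)
P + H = -2834690 - 1/2225512 = -6308636611281/2225512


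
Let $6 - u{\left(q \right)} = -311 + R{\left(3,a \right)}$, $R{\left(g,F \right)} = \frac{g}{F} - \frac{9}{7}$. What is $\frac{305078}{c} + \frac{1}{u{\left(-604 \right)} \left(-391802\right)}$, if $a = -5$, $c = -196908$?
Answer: $- \frac{166759530058412}{107632426379847} \approx -1.5493$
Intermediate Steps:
$R{\left(g,F \right)} = - \frac{9}{7} + \frac{g}{F}$ ($R{\left(g,F \right)} = \frac{g}{F} - \frac{9}{7} = - \frac{9}{7} + \frac{g}{F}$)
$u{\left(q \right)} = \frac{11161}{35}$ ($u{\left(q \right)} = 6 - \left(-311 - \left(\frac{9}{7} - \frac{3}{-5}\right)\right) = 6 - \left(-311 + \left(- \frac{9}{7} + 3 \left(- \frac{1}{5}\right)\right)\right) = 6 - \left(-311 - \frac{66}{35}\right) = 6 - - \frac{10951}{35} = 6 + \frac{10951}{35} = \frac{11161}{35}$)
$\frac{305078}{c} + \frac{1}{u{\left(-604 \right)} \left(-391802\right)} = \frac{305078}{-196908} + \frac{1}{\frac{11161}{35} \left(-391802\right)} = 305078 \left(- \frac{1}{196908}\right) + \frac{35}{11161} \left(- \frac{1}{391802}\right) = - \frac{152539}{98454} - \frac{35}{4372902122} = - \frac{166759530058412}{107632426379847}$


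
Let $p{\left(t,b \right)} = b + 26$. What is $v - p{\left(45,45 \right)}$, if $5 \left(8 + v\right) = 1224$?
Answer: $\frac{829}{5} \approx 165.8$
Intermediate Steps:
$p{\left(t,b \right)} = 26 + b$
$v = \frac{1184}{5}$ ($v = -8 + \frac{1}{5} \cdot 1224 = -8 + \frac{1224}{5} = \frac{1184}{5} \approx 236.8$)
$v - p{\left(45,45 \right)} = \frac{1184}{5} - \left(26 + 45\right) = \frac{1184}{5} - 71 = \frac{829}{5}$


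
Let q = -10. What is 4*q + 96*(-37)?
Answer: -3592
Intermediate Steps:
4*q + 96*(-37) = 4*(-10) + 96*(-37) = -40 - 3552 = -3592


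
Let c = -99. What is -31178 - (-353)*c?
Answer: -66125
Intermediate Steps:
-31178 - (-353)*c = -31178 - (-353)*(-99) = -31178 - 1*34947 = -31178 - 34947 = -66125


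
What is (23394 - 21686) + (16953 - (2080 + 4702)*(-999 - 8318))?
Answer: 63206555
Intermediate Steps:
(23394 - 21686) + (16953 - (2080 + 4702)*(-999 - 8318)) = 1708 + (16953 - 6782*(-9317)) = 1708 + (16953 - 1*(-63187894)) = 1708 + (16953 + 63187894) = 1708 + 63204847 = 63206555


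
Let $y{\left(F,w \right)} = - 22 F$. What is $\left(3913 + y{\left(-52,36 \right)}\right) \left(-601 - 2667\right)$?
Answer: $-16526276$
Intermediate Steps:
$\left(3913 + y{\left(-52,36 \right)}\right) \left(-601 - 2667\right) = \left(3913 - -1144\right) \left(-601 - 2667\right) = \left(3913 + 1144\right) \left(-3268\right) = 5057 \left(-3268\right) = -16526276$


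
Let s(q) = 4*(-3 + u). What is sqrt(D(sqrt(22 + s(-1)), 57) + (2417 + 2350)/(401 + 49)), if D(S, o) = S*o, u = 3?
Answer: sqrt(9534 + 51300*sqrt(22))/30 ≈ 16.672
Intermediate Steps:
s(q) = 0 (s(q) = 4*(-3 + 3) = 4*0 = 0)
sqrt(D(sqrt(22 + s(-1)), 57) + (2417 + 2350)/(401 + 49)) = sqrt(sqrt(22 + 0)*57 + (2417 + 2350)/(401 + 49)) = sqrt(sqrt(22)*57 + 4767/450) = sqrt(57*sqrt(22) + 4767*(1/450)) = sqrt(57*sqrt(22) + 1589/150) = sqrt(1589/150 + 57*sqrt(22))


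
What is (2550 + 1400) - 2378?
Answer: 1572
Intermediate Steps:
(2550 + 1400) - 2378 = 3950 - 2378 = 1572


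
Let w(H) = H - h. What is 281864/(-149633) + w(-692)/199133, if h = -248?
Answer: -5108623724/2708806199 ≈ -1.8859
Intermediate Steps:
w(H) = 248 + H (w(H) = H - 1*(-248) = H + 248 = 248 + H)
281864/(-149633) + w(-692)/199133 = 281864/(-149633) + (248 - 692)/199133 = 281864*(-1/149633) - 444*1/199133 = -25624/13603 - 444/199133 = -5108623724/2708806199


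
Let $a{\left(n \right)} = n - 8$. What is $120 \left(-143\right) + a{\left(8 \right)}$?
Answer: $-17160$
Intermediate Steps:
$a{\left(n \right)} = -8 + n$
$120 \left(-143\right) + a{\left(8 \right)} = 120 \left(-143\right) + \left(-8 + 8\right) = -17160 + 0 = -17160$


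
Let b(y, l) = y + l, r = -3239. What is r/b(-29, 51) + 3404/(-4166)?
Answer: -6784281/45826 ≈ -148.04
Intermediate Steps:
b(y, l) = l + y
r/b(-29, 51) + 3404/(-4166) = -3239/(51 - 29) + 3404/(-4166) = -3239/22 + 3404*(-1/4166) = -3239*1/22 - 1702/2083 = -3239/22 - 1702/2083 = -6784281/45826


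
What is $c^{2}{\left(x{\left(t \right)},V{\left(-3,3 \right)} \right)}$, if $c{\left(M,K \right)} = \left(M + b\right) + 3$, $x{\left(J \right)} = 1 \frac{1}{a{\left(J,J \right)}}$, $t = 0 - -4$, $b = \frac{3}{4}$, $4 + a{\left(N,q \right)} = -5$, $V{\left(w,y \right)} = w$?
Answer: $\frac{17161}{1296} \approx 13.242$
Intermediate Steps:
$a{\left(N,q \right)} = -9$ ($a{\left(N,q \right)} = -4 - 5 = -9$)
$b = \frac{3}{4}$ ($b = 3 \cdot \frac{1}{4} = \frac{3}{4} \approx 0.75$)
$t = 4$ ($t = 0 + 4 = 4$)
$x{\left(J \right)} = - \frac{1}{9}$ ($x{\left(J \right)} = 1 \frac{1}{-9} = 1 \left(- \frac{1}{9}\right) = - \frac{1}{9}$)
$c{\left(M,K \right)} = \frac{15}{4} + M$ ($c{\left(M,K \right)} = \left(M + \frac{3}{4}\right) + 3 = \left(\frac{3}{4} + M\right) + 3 = \frac{15}{4} + M$)
$c^{2}{\left(x{\left(t \right)},V{\left(-3,3 \right)} \right)} = \left(\frac{15}{4} - \frac{1}{9}\right)^{2} = \left(\frac{131}{36}\right)^{2} = \frac{17161}{1296}$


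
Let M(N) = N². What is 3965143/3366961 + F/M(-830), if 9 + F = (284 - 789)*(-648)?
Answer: 294873925207/178423033300 ≈ 1.6527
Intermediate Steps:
F = 327231 (F = -9 + (284 - 789)*(-648) = -9 - 505*(-648) = -9 + 327240 = 327231)
3965143/3366961 + F/M(-830) = 3965143/3366961 + 327231/((-830)²) = 3965143*(1/3366961) + 327231/688900 = 305011/258997 + 327231*(1/688900) = 305011/258997 + 327231/688900 = 294873925207/178423033300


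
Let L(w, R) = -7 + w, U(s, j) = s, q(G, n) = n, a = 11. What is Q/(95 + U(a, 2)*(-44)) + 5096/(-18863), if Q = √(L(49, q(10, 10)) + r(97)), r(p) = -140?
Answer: -392/1451 - 7*I*√2/389 ≈ -0.27016 - 0.025449*I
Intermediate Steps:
Q = 7*I*√2 (Q = √((-7 + 49) - 140) = √(42 - 140) = √(-98) = 7*I*√2 ≈ 9.8995*I)
Q/(95 + U(a, 2)*(-44)) + 5096/(-18863) = (7*I*√2)/(95 + 11*(-44)) + 5096/(-18863) = (7*I*√2)/(95 - 484) + 5096*(-1/18863) = (7*I*√2)/(-389) - 392/1451 = (7*I*√2)*(-1/389) - 392/1451 = -7*I*√2/389 - 392/1451 = -392/1451 - 7*I*√2/389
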